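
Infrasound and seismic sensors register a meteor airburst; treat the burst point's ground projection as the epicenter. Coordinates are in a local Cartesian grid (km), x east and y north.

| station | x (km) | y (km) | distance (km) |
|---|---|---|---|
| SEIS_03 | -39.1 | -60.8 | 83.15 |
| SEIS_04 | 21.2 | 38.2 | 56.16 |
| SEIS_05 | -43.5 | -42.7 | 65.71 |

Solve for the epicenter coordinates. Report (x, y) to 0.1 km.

Circle about each station: (x + 39.1)² + (y + 60.8)² = 83.15²; (x − 21.2)² + (y − 38.2)² = 56.16²; (x + 43.5)² + (y + 42.7)² = 65.71².
Subtracting pairs of circle equations eliminates x²+y² and gives linear equations (the radical axes):
120.6 x + 198.0 y = 443.21
-8.8 x + 36.2 y = 1086.21
Solving the 2×2 system: x ≈ -32.6, y ≈ 22.1 km.

x ≈ -32.6 km, y ≈ 22.1 km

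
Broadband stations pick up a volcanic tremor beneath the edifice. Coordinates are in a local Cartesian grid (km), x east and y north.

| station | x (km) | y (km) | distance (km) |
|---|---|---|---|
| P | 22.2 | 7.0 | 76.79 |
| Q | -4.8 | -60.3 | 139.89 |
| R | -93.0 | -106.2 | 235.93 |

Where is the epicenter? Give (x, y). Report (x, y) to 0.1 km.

Circle about each station: (x − 22.2)² + (y − 7.0)² = 76.79²; (x + 4.8)² + (y + 60.3)² = 139.89²; (x + 93.0)² + (y + 106.2)² = 235.93².
Subtracting the P equation from the Q and R equations removes the quadratic terms:
-54.0 x − 134.6 y = -10555.22
-230.4 x − 226.4 y = -30380.66
Solving the 2×2 system: x ≈ 90.5, y ≈ 42.1 km.
Check against P (with the unrounded x, y): √((x − 22.2)²+(y − 7.0)²) = 76.77 ≈ 76.79 km. ✓

x ≈ 90.5 km, y ≈ 42.1 km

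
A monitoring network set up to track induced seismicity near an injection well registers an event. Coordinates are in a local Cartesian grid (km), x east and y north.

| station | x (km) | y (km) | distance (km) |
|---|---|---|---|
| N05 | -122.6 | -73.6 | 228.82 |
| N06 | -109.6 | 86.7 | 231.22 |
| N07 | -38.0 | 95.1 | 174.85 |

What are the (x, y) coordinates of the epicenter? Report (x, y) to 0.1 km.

Circle about each station: (x + 122.6)² + (y + 73.6)² = 228.82²; (x + 109.6)² + (y − 86.7)² = 231.22²; (x + 38.0)² + (y − 95.1)² = 174.85².
Subtracting the N05 equation from the N06 and N07 equations removes the quadratic terms:
26.0 x + 320.6 y = -2022.77
169.2 x + 337.4 y = 11826.36
Solving the 2×2 system: x ≈ 98.4, y ≈ -14.3 km.
Check against N05 (with the unrounded x, y): √((x + 122.6)²+(y + 73.6)²) = 228.81 ≈ 228.82 km. ✓

98.4 km east, -14.3 km north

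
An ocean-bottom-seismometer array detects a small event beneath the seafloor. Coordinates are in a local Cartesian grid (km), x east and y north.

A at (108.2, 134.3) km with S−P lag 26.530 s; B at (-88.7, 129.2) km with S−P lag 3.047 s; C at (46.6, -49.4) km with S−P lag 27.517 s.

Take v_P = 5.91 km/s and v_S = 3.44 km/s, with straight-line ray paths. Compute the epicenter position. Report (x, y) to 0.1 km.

Distance from S−P lag: d = Δt · v_P v_S / (v_P − v_S) = Δt · (5.91·3.44)/(5.91−3.44) ≈ 8.2309·Δt.
So d_A = 218.37, d_B = 25.08, d_C = 226.49 km.
Circle about each station: (x − 108.2)² + (y − 134.3)² = 218.37²; (x + 88.7)² + (y − 129.2)² = 25.08²; (x − 46.6)² + (y + 49.4)² = 226.49².
Subtracting pairs of circle equations eliminates x²+y² and gives linear equations (the radical axes):
-393.8 x − 10.2 y = 41873.05
-123.2 x − 367.4 y = -28744.07
Solving the 2×2 system: x ≈ -109.3, y ≈ 114.9 km.

x ≈ -109.3 km, y ≈ 114.9 km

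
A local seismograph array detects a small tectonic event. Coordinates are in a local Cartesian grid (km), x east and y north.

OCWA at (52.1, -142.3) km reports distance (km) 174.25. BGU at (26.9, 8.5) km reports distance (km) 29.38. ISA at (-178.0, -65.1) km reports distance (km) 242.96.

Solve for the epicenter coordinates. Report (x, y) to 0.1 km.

(44.8, 31.8)

Circle about each station: (x − 52.1)² + (y + 142.3)² = 174.25²; (x − 26.9)² + (y − 8.5)² = 29.38²; (x + 178.0)² + (y + 65.1)² = 242.96².
Subtracting the OCWA equation from the BGU and ISA equations removes the quadratic terms:
-50.4 x + 301.6 y = 7332.04
-460.2 x + 154.4 y = -15708.19
Solving the 2×2 system: x ≈ 44.8, y ≈ 31.8 km.
Check against OCWA (with the unrounded x, y): √((x − 52.1)²+(y + 142.3)²) = 174.25 ≈ 174.25 km. ✓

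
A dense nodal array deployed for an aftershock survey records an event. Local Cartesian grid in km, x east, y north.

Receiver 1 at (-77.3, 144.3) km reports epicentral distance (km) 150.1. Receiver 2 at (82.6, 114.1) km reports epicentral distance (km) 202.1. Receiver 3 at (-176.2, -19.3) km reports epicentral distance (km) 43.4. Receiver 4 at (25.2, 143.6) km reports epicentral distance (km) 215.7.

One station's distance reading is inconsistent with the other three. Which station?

Solve using three stations at a time. Using Receiver 1, Receiver 3, Receiver 4 (subtract circle equations pairwise → linear system) gives (x, y) ≈ (-144.0, 9.8).
Distances from that point to each station vs reported:
  Receiver 1: calculated 150.1 vs reported 150.1 → residual 0.0 km
  Receiver 2: calculated 249.5 vs reported 202.1 → residual 47.4 km
  Receiver 3: calculated 43.4 vs reported 43.4 → residual 0.0 km
  Receiver 4: calculated 215.7 vs reported 215.7 → residual 0.0 km
Receiver 1, Receiver 3, Receiver 4 are mutually consistent (residuals ≈ 0); Receiver 2 is off by 47.4 km.

Receiver 2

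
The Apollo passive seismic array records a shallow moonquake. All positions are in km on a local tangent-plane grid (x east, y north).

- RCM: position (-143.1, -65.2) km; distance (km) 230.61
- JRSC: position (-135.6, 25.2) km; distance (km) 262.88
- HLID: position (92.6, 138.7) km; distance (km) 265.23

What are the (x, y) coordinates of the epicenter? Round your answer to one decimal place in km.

Circle about each station: (x + 143.1)² + (y + 65.2)² = 230.61²; (x + 135.6)² + (y − 25.2)² = 262.88²; (x − 92.6)² + (y − 138.7)² = 265.23².
Subtracting pairs of circle equations eliminates x²+y² and gives linear equations (the radical axes):
15.0 x + 180.8 y = -21631.17
471.4 x + 407.8 y = -14082.18
Solving the 2×2 system: x ≈ 79.3, y ≈ -126.2 km.

79.3 km east, -126.2 km north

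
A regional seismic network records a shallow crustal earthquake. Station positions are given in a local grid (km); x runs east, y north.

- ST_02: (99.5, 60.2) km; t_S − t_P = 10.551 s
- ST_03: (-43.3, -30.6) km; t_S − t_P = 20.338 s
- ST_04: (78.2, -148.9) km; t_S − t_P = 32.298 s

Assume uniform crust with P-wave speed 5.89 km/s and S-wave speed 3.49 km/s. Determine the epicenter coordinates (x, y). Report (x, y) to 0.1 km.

x ≈ 36.0 km, y ≈ 124.5 km

Distance from S−P lag: d = Δt · v_P v_S / (v_P − v_S) = Δt · (5.89·3.49)/(5.89−3.49) ≈ 8.5650·Δt.
So d_ST_02 = 90.37, d_ST_03 = 174.20, d_ST_04 = 276.63 km.
Circle about each station: (x − 99.5)² + (y − 60.2)² = 90.37²; (x + 43.3)² + (y + 30.6)² = 174.20²; (x − 78.2)² + (y + 148.9)² = 276.63².
Subtracting the ST_02 equation from the ST_03 and ST_04 equations removes the quadratic terms:
-285.6 x − 181.6 y = -32891.94
-42.6 x − 418.2 y = -53595.26
Solving the 2×2 system: x ≈ 36.0, y ≈ 124.5 km.
Check against ST_02 (with the unrounded x, y): √((x − 99.5)²+(y − 60.2)²) = 90.35 ≈ 90.37 km. ✓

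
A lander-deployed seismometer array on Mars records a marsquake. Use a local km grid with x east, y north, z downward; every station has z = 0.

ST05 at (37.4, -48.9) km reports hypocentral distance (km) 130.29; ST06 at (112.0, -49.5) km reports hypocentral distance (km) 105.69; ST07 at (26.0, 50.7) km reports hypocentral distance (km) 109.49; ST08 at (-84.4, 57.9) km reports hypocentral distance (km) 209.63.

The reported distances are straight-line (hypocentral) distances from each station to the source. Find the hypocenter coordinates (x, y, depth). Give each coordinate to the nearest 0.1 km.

x ≈ 114.3 km, y ≈ 35.4 km, depth ≈ 62.9 km

Each station gives a sphere (x−x_i)² + (y−y_i)² + z² = d_i² (stations at z=0).
Subtracting the ST05 sphere from ST06 and ST07: z² cancels, leaving linear equations in x and y:
149.2 x − 1.2 y = 17009.39
-22.8 x + 199.2 y = 4443.94
Solving: x ≈ 114.289, y ≈ 35.390 km (keep extra digits for the depth step; rounded: 114.3, 35.4).
Then from the ST05 sphere: z² = 130.29² − (x − 37.4)² − (y + 48.9)² with x = 114.289, y = 35.390, so z ≈ 62.919 ≈ 62.9 km.
Check against ST08 (with the unrounded solution): distance 209.62 ≈ 209.63 km. ✓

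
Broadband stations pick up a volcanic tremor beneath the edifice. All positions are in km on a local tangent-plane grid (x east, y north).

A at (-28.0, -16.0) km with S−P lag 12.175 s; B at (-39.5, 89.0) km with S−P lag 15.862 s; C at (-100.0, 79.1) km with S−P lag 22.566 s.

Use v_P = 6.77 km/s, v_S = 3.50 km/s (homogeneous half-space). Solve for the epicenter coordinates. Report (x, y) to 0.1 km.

Distance from S−P lag: d = Δt · v_P v_S / (v_P − v_S) = Δt · (6.77·3.50)/(6.77−3.50) ≈ 7.2462·Δt.
So d_A = 88.22, d_B = 114.94, d_C = 163.52 km.
Circle about each station: (x + 28.0)² + (y + 16.0)² = 88.22²; (x + 39.5)² + (y − 89.0)² = 114.94²; (x + 100.0)² + (y − 79.1)² = 163.52².
Subtracting pairs of circle equations eliminates x²+y² and gives linear equations (the radical axes):
-23.0 x + 210.0 y = 3012.81
-144.0 x + 190.2 y = -3739.21
Solving the 2×2 system: x ≈ 52.5, y ≈ 20.1 km.

x ≈ 52.5 km, y ≈ 20.1 km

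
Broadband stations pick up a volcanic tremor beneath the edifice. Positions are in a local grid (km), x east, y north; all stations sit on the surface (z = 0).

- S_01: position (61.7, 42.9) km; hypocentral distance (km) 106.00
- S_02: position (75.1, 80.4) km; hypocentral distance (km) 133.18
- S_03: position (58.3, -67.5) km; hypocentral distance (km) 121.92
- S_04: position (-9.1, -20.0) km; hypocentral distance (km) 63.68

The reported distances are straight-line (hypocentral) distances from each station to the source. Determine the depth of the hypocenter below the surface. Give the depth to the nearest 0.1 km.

56.8 km

Each station gives a sphere (x−x_i)² + (y−y_i)² + z² = d_i² (stations at z=0).
Subtracting the S_01 sphere from S_02 and S_03: z² cancels, leaving linear equations in x and y:
26.8 x + 75.0 y = -44.04
-6.8 x − 220.8 y = -1320.65
Solving: x ≈ -20.115, y ≈ 6.601 km (keep extra digits for the depth step; rounded: -20.1, 6.6).
Then from the S_01 sphere: z² = 106.00² − (x − 61.7)² − (y − 42.9)² with x = -20.115, y = 6.601, so z ≈ 56.786 ≈ 56.8 km.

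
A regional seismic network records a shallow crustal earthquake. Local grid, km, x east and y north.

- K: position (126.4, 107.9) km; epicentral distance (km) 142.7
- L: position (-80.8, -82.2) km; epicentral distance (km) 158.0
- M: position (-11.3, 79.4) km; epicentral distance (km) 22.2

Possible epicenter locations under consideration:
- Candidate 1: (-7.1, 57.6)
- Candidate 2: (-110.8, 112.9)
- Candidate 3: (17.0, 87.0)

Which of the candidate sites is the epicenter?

For each candidate, compare |candidate − station| to the reported distance:
Candidate 1: residuals K 0.0, L 0.0, M 0.0 → max 0.0 km
Candidate 2: residuals K 94.6, L 39.4, M 82.8 → max 94.6 km
Candidate 3: residuals K 31.3, L 37.4, M 7.1 → max 37.4 km
Only Candidate 1 has all residuals ≈ 0.

Candidate 1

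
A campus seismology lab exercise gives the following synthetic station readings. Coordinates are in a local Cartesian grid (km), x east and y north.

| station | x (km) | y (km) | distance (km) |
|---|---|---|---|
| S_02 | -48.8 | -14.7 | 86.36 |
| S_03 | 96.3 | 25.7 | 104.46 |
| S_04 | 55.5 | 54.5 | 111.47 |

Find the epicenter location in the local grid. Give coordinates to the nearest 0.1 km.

Circle about each station: (x + 48.8)² + (y + 14.7)² = 86.36²; (x − 96.3)² + (y − 25.7)² = 104.46²; (x − 55.5)² + (y − 54.5)² = 111.47².
Subtracting pairs of circle equations eliminates x²+y² and gives linear equations (the radical axes):
290.2 x + 80.8 y = 3882.81
208.6 x + 138.4 y = -1514.54
Solving the 2×2 system: x ≈ 28.3, y ≈ -53.6 km.
Check against S_02 (with the unrounded x, y): √((x + 48.8)²+(y + 14.7)²) = 86.36 ≈ 86.36 km. ✓

(28.3, -53.6)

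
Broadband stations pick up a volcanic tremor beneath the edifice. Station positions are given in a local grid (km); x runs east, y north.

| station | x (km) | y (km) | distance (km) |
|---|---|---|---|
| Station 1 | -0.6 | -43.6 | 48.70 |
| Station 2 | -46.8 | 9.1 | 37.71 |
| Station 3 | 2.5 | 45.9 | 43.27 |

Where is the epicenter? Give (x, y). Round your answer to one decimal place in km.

Circle about each station: (x + 0.6)² + (y + 43.6)² = 48.70²; (x + 46.8)² + (y − 9.1)² = 37.71²; (x − 2.5)² + (y − 45.9)² = 43.27².
Subtracting the Station 1 equation from the Station 2 and Station 3 equations removes the quadratic terms:
-92.4 x + 105.4 y = 1321.38
6.2 x + 179.0 y = 711.14
Solving the 2×2 system: x ≈ -9.4, y ≈ 4.3 km.
Check against Station 1 (with the unrounded x, y): √((x + 0.6)²+(y + 43.6)²) = 48.70 ≈ 48.70 km. ✓

-9.4 km east, 4.3 km north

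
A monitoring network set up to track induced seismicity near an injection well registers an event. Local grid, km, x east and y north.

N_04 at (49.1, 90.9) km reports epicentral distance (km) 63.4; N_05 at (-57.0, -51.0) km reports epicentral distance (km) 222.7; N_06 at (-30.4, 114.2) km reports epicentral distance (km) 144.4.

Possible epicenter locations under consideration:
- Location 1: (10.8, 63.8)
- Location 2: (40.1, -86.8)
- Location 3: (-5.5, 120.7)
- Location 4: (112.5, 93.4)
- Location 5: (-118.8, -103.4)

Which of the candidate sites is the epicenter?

Location 4

For each candidate, compare |candidate − station| to the reported distance:
Location 1: residuals N_04 16.5, N_05 89.4, N_06 79.3 → max 89.4 km
Location 2: residuals N_04 114.5, N_05 119.2, N_06 68.6 → max 119.2 km
Location 3: residuals N_04 1.2, N_05 43.4, N_06 118.7 → max 118.7 km
Location 4: residuals N_04 0.0, N_05 0.0, N_06 0.0 → max 0.0 km
Location 5: residuals N_04 193.4, N_05 141.7, N_06 90.5 → max 193.4 km
Only Location 4 has all residuals ≈ 0.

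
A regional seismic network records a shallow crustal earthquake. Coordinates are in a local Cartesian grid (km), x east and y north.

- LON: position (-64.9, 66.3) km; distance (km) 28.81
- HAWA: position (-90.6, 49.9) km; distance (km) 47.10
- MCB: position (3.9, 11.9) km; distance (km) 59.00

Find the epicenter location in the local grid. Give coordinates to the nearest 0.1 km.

x ≈ -43.6 km, y ≈ 46.9 km

Circle about each station: (x + 64.9)² + (y − 66.3)² = 28.81²; (x + 90.6)² + (y − 49.9)² = 47.10²; (x − 3.9)² + (y − 11.9)² = 59.00².
Subtracting the LON equation from the HAWA and MCB equations removes the quadratic terms:
-51.4 x − 32.8 y = 702.28
137.6 x − 108.8 y = -11101.86
Solving the 2×2 system: x ≈ -43.6, y ≈ 46.9 km.
Check against LON (with the unrounded x, y): √((x + 64.9)²+(y − 66.3)²) = 28.81 ≈ 28.81 km. ✓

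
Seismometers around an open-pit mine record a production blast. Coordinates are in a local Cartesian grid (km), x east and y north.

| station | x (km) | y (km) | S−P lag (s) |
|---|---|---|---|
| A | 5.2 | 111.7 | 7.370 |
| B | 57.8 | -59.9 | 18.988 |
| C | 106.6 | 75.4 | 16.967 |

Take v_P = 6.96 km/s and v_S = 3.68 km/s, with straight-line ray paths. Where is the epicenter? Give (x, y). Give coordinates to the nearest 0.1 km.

x ≈ -25.3 km, y ≈ 62.9 km

Distance from S−P lag: d = Δt · v_P v_S / (v_P − v_S) = Δt · (6.96·3.68)/(6.96−3.68) ≈ 7.8088·Δt.
So d_A = 57.55, d_B = 148.27, d_C = 132.49 km.
Circle about each station: (x − 5.2)² + (y − 111.7)² = 57.55²; (x − 57.8)² + (y + 59.9)² = 148.27²; (x − 106.6)² + (y − 75.4)² = 132.49².
Subtracting the A equation from the B and C equations removes the quadratic terms:
105.2 x − 343.2 y = -24247.07
202.8 x − 72.6 y = -9696.81
Solving the 2×2 system: x ≈ -25.3, y ≈ 62.9 km.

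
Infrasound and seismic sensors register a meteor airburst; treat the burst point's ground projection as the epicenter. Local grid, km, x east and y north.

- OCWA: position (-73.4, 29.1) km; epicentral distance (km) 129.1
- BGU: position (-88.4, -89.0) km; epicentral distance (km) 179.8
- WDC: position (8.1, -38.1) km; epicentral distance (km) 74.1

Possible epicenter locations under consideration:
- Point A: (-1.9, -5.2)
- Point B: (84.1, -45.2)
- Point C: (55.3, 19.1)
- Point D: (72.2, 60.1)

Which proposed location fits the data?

Point C

For each candidate, compare |candidate − station| to the reported distance:
Point A: residuals OCWA 49.8, BGU 59.4, WDC 39.7 → max 59.4 km
Point B: residuals OCWA 45.0, BGU 1.8, WDC 2.2 → max 45.0 km
Point C: residuals OCWA 0.0, BGU 0.0, WDC 0.1 → max 0.1 km
Point D: residuals OCWA 19.8, BGU 39.3, WDC 43.2 → max 43.2 km
Only Point C has all residuals ≈ 0.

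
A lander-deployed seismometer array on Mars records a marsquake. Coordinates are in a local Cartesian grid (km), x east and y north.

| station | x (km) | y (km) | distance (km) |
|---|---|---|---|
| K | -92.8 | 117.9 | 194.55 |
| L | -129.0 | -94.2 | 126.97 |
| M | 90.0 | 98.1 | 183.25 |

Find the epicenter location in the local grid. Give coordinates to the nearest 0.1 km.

x ≈ -7.6 km, y ≈ -57.0 km

Circle about each station: (x + 92.8)² + (y − 117.9)² = 194.55²; (x + 129.0)² + (y + 94.2)² = 126.97²; (x − 90.0)² + (y − 98.1)² = 183.25².
Subtracting the K equation from the L and M equations removes the quadratic terms:
-72.4 x − 424.2 y = 24730.71
365.6 x − 39.6 y = -519.50
Solving the 2×2 system: x ≈ -7.6, y ≈ -57.0 km.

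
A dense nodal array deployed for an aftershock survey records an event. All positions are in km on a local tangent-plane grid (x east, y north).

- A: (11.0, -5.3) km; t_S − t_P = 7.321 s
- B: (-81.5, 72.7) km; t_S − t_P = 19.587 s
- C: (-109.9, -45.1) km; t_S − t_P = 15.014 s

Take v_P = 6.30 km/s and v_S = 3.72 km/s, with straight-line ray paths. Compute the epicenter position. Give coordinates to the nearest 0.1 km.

(24.1, -70.5)

Distance from S−P lag: d = Δt · v_P v_S / (v_P − v_S) = Δt · (6.30·3.72)/(6.30−3.72) ≈ 9.0837·Δt.
So d_A = 66.50, d_B = 177.92, d_C = 136.38 km.
Circle about each station: (x − 11.0)² + (y + 5.3)² = 66.50²; (x + 81.5)² + (y − 72.7)² = 177.92²; (x + 109.9)² + (y + 45.1)² = 136.38².
Subtracting the A equation from the B and C equations removes the quadratic terms:
-185.0 x + 156.0 y = -15454.83
-241.8 x − 79.6 y = -214.32
Solving the 2×2 system: x ≈ 24.1, y ≈ -70.5 km.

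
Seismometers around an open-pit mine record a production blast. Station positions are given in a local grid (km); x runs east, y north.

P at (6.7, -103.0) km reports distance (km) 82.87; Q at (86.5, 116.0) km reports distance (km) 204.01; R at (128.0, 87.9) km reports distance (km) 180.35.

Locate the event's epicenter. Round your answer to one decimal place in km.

Circle about each station: (x − 6.7)² + (y + 103.0)² = 82.87²; (x − 86.5)² + (y − 116.0)² = 204.01²; (x − 128.0)² + (y − 87.9)² = 180.35².
Subtracting the P equation from the Q and R equations removes the quadratic terms:
159.6 x + 438.0 y = -24468.28
242.6 x + 381.8 y = -12202.17
Solving the 2×2 system: x ≈ 88.2, y ≈ -88.0 km.

x ≈ 88.2 km, y ≈ -88.0 km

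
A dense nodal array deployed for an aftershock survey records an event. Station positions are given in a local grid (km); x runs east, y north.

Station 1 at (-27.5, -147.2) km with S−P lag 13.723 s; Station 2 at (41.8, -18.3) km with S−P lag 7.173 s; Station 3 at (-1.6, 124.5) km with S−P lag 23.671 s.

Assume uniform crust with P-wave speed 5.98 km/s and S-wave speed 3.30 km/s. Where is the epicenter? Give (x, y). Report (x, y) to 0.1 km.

-0.6 km east, -49.8 km north

Distance from S−P lag: d = Δt · v_P v_S / (v_P − v_S) = Δt · (5.98·3.30)/(5.98−3.30) ≈ 7.3634·Δt.
So d_Station 1 = 101.05, d_Station 2 = 52.82, d_Station 3 = 174.30 km.
Circle about each station: (x + 27.5)² + (y + 147.2)² = 101.05²; (x − 41.8)² + (y + 18.3)² = 52.82²; (x + 1.6)² + (y − 124.5)² = 174.30².
Subtracting pairs of circle equations eliminates x²+y² and gives linear equations (the radical axes):
138.6 x + 257.8 y = -12920.81
51.8 x + 543.4 y = -27090.67
Solving the 2×2 system: x ≈ -0.6, y ≈ -49.8 km.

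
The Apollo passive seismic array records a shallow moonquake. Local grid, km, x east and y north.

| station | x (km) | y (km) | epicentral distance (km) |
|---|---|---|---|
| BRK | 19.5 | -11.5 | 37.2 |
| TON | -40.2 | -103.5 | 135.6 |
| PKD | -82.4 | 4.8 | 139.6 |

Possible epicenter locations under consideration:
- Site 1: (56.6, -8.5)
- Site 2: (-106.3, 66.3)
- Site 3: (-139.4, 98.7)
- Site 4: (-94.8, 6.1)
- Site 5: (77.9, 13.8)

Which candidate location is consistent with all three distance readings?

Site 1

For each candidate, compare |candidate − station| to the reported distance:
Site 1: residuals BRK 0.0, TON 0.0, PKD 0.0 → max 0.0 km
Site 2: residuals BRK 110.7, TON 46.6, PKD 73.6 → max 110.7 km
Site 3: residuals BRK 156.2, TON 89.6, PKD 29.8 → max 156.2 km
Site 4: residuals BRK 78.4, TON 13.2, PKD 127.1 → max 127.1 km
Site 5: residuals BRK 26.4, TON 30.9, PKD 21.0 → max 30.9 km
Only Site 1 has all residuals ≈ 0.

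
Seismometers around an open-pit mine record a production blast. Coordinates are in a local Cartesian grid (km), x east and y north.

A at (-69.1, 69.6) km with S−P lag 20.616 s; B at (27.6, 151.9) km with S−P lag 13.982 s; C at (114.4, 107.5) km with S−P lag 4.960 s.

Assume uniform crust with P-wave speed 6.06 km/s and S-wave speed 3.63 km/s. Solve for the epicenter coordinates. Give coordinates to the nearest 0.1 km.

117.4 km east, 62.7 km north

Distance from S−P lag: d = Δt · v_P v_S / (v_P − v_S) = Δt · (6.06·3.63)/(6.06−3.63) ≈ 9.0526·Δt.
So d_A = 186.63, d_B = 126.57, d_C = 44.90 km.
Circle about each station: (x + 69.1)² + (y − 69.6)² = 186.63²; (x − 27.6)² + (y − 151.9)² = 126.57²; (x − 114.4)² + (y − 107.5)² = 44.90².
Subtracting the A equation from the B and C equations removes the quadratic terms:
193.4 x + 164.6 y = 33027.19
367.0 x + 75.8 y = 47839.39
Solving the 2×2 system: x ≈ 117.4, y ≈ 62.7 km.
Check against A (with the unrounded x, y): √((x + 69.1)²+(y − 69.6)²) = 186.63 ≈ 186.63 km. ✓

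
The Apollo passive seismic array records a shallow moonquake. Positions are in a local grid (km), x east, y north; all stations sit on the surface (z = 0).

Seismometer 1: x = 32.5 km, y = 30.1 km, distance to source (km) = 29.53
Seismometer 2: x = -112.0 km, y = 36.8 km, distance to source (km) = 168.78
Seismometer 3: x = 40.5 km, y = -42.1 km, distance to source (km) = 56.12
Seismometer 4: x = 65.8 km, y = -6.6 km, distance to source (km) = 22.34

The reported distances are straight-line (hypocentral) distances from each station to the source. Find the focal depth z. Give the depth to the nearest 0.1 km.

Each station gives a sphere (x−x_i)² + (y−y_i)² + z² = d_i² (stations at z=0).
Subtracting the Seismometer 1 sphere from Seismometer 2 and Seismometer 3: z² cancels, leaving linear equations in x and y:
-289.0 x + 13.4 y = -15678.69
16.0 x − 144.4 y = -827.03
Solving: x ≈ 54.799, y ≈ 11.799 km (keep extra digits for the depth step; rounded: 54.8, 11.8).
Then from the Seismometer 1 sphere: z² = 29.53² − (x − 32.5)² − (y − 30.1)² with x = 54.799, y = 11.799, so z ≈ 6.313 ≈ 6.3 km.
Check against Seismometer 4 (with the unrounded solution): distance 22.35 ≈ 22.34 km. ✓

depth ≈ 6.3 km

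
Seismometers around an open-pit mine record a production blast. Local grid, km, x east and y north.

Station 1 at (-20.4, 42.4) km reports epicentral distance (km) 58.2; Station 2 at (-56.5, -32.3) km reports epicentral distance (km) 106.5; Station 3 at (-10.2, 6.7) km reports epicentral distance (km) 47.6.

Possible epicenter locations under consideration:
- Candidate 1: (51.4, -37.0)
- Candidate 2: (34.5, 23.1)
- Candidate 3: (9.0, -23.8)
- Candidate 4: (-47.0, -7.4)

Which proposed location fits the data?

For each candidate, compare |candidate − station| to the reported distance:
Candidate 1: residuals Station 1 48.8, Station 2 1.5, Station 3 27.9 → max 48.8 km
Candidate 2: residuals Station 1 0.0, Station 2 0.0, Station 3 0.0 → max 0.0 km
Candidate 3: residuals Station 1 14.2, Station 2 40.5, Station 3 11.6 → max 40.5 km
Candidate 4: residuals Station 1 1.7, Station 2 79.8, Station 3 8.2 → max 79.8 km
Only Candidate 2 has all residuals ≈ 0.

Candidate 2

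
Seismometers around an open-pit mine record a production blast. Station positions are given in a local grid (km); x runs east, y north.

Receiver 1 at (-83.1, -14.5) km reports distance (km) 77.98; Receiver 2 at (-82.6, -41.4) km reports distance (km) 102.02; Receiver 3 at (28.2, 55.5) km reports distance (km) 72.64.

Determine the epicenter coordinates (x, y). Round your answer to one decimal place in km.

Circle about each station: (x + 83.1)² + (y + 14.5)² = 77.98²; (x + 82.6)² + (y + 41.4)² = 102.02²; (x − 28.2)² + (y − 55.5)² = 72.64².
Subtracting the Receiver 1 equation from the Receiver 2 and Receiver 3 equations removes the quadratic terms:
1.0 x − 53.8 y = -2906.34
222.6 x + 140.0 y = -2436.06
Solving the 2×2 system: x ≈ -44.4, y ≈ 53.2 km.

x ≈ -44.4 km, y ≈ 53.2 km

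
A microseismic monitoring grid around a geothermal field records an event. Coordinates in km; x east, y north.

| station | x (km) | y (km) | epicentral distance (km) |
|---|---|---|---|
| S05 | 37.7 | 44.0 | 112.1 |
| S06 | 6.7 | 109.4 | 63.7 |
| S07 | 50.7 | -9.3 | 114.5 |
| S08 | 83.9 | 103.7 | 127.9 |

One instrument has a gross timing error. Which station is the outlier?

S05

Solve using three stations at a time. Using S06, S07, S08 (subtract circle equations pairwise → linear system) gives (x, y) ≈ (-37.5, 63.6).
Distances from that point to each station vs reported:
  S05: calculated 77.8 vs reported 112.1 → residual 34.3 km
  S06: calculated 63.7 vs reported 63.7 → residual 0.0 km
  S07: calculated 114.5 vs reported 114.5 → residual 0.0 km
  S08: calculated 127.9 vs reported 127.9 → residual 0.0 km
S06, S07, S08 are mutually consistent (residuals ≈ 0); S05 is off by 34.3 km.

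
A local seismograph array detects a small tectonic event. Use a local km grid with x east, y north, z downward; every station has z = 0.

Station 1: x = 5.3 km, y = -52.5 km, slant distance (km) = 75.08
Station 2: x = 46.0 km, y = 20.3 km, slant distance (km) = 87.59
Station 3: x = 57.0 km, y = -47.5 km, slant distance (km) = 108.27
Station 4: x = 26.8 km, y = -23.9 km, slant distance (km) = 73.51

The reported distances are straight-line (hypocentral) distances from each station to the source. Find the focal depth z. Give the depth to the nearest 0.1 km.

Each station gives a sphere (x−x_i)² + (y−y_i)² + z² = d_i² (stations at z=0).
Subtracting the Station 1 sphere from Station 2 and Station 3: z² cancels, leaving linear equations in x and y:
81.4 x + 145.6 y = -2291.25
103.4 x + 10.0 y = -3364.48
Solving: x ≈ -32.789, y ≈ 2.595 km (keep extra digits for the depth step; rounded: -32.8, 2.6).
Then from the Station 1 sphere: z² = 75.08² − (x − 5.3)² − (y + 52.5)² with x = -32.789, y = 2.595, so z ≈ 33.923 ≈ 33.9 km.

depth ≈ 33.9 km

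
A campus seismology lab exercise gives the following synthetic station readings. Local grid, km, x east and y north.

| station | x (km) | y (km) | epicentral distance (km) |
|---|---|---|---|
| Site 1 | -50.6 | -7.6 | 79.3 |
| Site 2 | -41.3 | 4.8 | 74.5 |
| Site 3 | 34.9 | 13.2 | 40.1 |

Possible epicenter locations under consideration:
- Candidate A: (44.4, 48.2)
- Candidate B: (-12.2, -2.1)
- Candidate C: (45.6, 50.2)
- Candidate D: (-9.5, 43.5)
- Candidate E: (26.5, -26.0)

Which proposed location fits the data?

Candidate E

For each candidate, compare |candidate − station| to the reported distance:
Candidate A: residuals Site 1 30.9, Site 2 21.6, Site 3 3.8 → max 30.9 km
Candidate B: residuals Site 1 40.5, Site 2 44.6, Site 3 9.4 → max 44.6 km
Candidate C: residuals Site 1 32.9, Site 2 23.5, Site 3 1.6 → max 32.9 km
Candidate D: residuals Site 1 13.7, Site 2 24.4, Site 3 13.7 → max 24.4 km
Candidate E: residuals Site 1 0.0, Site 2 0.0, Site 3 0.0 → max 0.0 km
Only Candidate E has all residuals ≈ 0.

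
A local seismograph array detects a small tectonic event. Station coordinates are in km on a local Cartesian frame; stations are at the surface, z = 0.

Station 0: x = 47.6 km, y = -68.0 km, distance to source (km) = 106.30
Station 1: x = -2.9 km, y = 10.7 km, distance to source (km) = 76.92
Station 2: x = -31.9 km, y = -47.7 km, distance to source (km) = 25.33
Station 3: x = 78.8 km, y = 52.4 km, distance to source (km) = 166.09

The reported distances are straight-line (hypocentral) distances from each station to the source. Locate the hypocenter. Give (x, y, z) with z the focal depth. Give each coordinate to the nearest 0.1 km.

(-55.8, -44.6, 7.8)

Each station gives a sphere (x−x_i)² + (y−y_i)² + z² = d_i² (stations at z=0).
Subtracting the Station 0 sphere from Station 1 and Station 2: z² cancels, leaving linear equations in x and y:
-101.0 x + 157.4 y = -1383.86
-159.0 x + 40.6 y = 7061.22
Solving: x ≈ -55.798, y ≈ -44.596 km (keep extra digits for the depth step; rounded: -55.8, -44.6).
Then from the Station 0 sphere: z² = 106.30² − (x − 47.6)² − (y + 68.0)² with x = -55.798, y = -44.596, so z ≈ 7.797 ≈ 7.8 km.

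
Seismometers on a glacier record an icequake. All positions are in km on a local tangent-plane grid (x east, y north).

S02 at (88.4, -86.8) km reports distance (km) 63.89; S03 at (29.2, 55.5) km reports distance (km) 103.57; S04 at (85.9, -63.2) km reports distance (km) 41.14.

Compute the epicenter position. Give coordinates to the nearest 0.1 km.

x ≈ 96.3 km, y ≈ -23.4 km

Circle about each station: (x − 88.4)² + (y + 86.8)² = 63.89²; (x − 29.2)² + (y − 55.5)² = 103.57²; (x − 85.9)² + (y + 63.2)² = 41.14².
Subtracting the S02 equation from the S03 and S04 equations removes the quadratic terms:
-118.4 x + 284.6 y = -18060.72
-5.0 x + 47.2 y = -1586.32
Solving the 2×2 system: x ≈ 96.3, y ≈ -23.4 km.
Check against S02 (with the unrounded x, y): √((x − 88.4)²+(y + 86.8)²) = 63.88 ≈ 63.89 km. ✓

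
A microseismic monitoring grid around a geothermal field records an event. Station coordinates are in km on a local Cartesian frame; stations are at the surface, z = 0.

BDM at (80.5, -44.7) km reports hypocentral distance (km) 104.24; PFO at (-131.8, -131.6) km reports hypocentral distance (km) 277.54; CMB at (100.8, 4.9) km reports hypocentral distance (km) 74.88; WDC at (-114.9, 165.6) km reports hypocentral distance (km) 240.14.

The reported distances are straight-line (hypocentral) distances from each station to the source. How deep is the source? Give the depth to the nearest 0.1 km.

Each station gives a sphere (x−x_i)² + (y−y_i)² + z² = d_i² (stations at z=0).
Subtracting the BDM sphere from PFO and CMB: z² cancels, leaving linear equations in x and y:
-424.6 x − 173.8 y = -39951.01
40.6 x + 99.2 y = 6965.27
Solving: x ≈ 78.501, y ≈ 38.086 km (keep extra digits for the depth step; rounded: 78.5, 38.1).
Then from the BDM sphere: z² = 104.24² − (x − 80.5)² − (y + 44.7)² with x = 78.501, y = 38.086, so z ≈ 63.312 ≈ 63.3 km.

63.3 km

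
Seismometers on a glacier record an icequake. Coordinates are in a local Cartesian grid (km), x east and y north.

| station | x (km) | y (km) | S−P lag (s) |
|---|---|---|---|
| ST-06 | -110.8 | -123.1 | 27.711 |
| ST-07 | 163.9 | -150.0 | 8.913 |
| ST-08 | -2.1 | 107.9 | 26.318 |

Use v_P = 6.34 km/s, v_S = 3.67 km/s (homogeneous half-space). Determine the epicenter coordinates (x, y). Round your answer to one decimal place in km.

Distance from S−P lag: d = Δt · v_P v_S / (v_P − v_S) = Δt · (6.34·3.67)/(6.34−3.67) ≈ 8.7145·Δt.
So d_ST-06 = 241.49, d_ST-07 = 77.67, d_ST-08 = 229.35 km.
Circle about each station: (x + 110.8)² + (y + 123.1)² = 241.49²; (x − 163.9)² + (y + 150.0)² = 77.67²; (x + 2.1)² + (y − 107.9)² = 229.35².
Subtracting pairs of circle equations eliminates x²+y² and gives linear equations (the radical axes):
549.4 x − 53.8 y = 74217.75
217.4 x + 462.0 y = -10067.43
Solving the 2×2 system: x ≈ 127.1, y ≈ -81.6 km.

(127.1, -81.6)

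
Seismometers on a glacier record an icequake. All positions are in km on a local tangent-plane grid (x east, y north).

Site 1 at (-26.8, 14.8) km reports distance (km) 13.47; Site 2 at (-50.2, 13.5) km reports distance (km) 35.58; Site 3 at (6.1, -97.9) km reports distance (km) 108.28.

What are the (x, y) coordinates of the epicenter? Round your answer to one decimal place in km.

Circle about each station: (x + 26.8)² + (y − 14.8)² = 13.47²; (x + 50.2)² + (y − 13.5)² = 35.58²; (x − 6.1)² + (y + 97.9)² = 108.28².
Subtracting pairs of circle equations eliminates x²+y² and gives linear equations (the radical axes):
-46.8 x − 2.6 y = 680.51
65.8 x − 225.4 y = -2858.78
Solving the 2×2 system: x ≈ -15.0, y ≈ 8.3 km.

x ≈ -15.0 km, y ≈ 8.3 km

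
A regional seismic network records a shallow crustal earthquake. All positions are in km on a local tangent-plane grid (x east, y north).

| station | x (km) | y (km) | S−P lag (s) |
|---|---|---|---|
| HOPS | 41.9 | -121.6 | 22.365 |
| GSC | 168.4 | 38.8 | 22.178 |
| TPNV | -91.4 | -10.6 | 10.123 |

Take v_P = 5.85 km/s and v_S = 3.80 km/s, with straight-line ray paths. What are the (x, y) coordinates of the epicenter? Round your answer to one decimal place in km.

(-65.2, 96.0)

Distance from S−P lag: d = Δt · v_P v_S / (v_P − v_S) = Δt · (5.85·3.80)/(5.85−3.80) ≈ 10.8439·Δt.
So d_HOPS = 242.52, d_GSC = 240.50, d_TPNV = 109.77 km.
Circle about each station: (x − 41.9)² + (y + 121.6)² = 242.52²; (x − 168.4)² + (y − 38.8)² = 240.50²; (x + 91.4)² + (y + 10.6)² = 109.77².
Subtracting pairs of circle equations eliminates x²+y² and gives linear equations (the radical axes):
253.0 x + 320.8 y = 14297.53
-266.6 x + 222.0 y = 38690.65
Solving the 2×2 system: x ≈ -65.2, y ≈ 96.0 km.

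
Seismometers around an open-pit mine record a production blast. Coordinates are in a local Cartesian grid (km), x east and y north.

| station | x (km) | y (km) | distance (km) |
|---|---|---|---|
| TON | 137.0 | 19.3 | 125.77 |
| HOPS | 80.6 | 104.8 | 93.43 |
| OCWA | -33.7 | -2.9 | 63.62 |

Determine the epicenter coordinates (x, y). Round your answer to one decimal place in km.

x ≈ 13.0 km, y ≈ 40.3 km

Circle about each station: (x − 137.0)² + (y − 19.3)² = 125.77²; (x − 80.6)² + (y − 104.8)² = 93.43²; (x + 33.7)² + (y + 2.9)² = 63.62².
Subtracting pairs of circle equations eliminates x²+y² and gives linear equations (the radical axes):
-112.8 x + 171.0 y = 5426.84
-341.4 x − 44.4 y = -6226.80
Solving the 2×2 system: x ≈ 13.0, y ≈ 40.3 km.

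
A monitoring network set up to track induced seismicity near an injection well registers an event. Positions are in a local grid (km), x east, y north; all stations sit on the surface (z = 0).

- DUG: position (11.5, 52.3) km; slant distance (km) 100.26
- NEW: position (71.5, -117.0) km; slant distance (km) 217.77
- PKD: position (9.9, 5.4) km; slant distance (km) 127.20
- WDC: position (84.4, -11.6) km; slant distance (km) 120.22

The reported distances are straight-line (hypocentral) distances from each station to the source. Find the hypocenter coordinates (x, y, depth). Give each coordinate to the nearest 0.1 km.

x ≈ 80.4 km, y ≈ 91.8 km, depth ≈ 61.2 km

Each station gives a sphere (x−x_i)² + (y−y_i)² + z² = d_i² (stations at z=0).
Subtracting the DUG sphere from NEW and PKD: z² cancels, leaving linear equations in x and y:
120.0 x − 338.6 y = -21438.00
-3.2 x − 93.8 y = -8868.14
Solving: x ≈ 80.381, y ≈ 91.801 km (keep extra digits for the depth step; rounded: 80.4, 91.8).
Then from the DUG sphere: z² = 100.26² − (x − 11.5)² − (y − 52.3)² with x = 80.381, y = 91.801, so z ≈ 61.214 ≈ 61.2 km.
Check against WDC (with the unrounded solution): distance 120.23 ≈ 120.22 km. ✓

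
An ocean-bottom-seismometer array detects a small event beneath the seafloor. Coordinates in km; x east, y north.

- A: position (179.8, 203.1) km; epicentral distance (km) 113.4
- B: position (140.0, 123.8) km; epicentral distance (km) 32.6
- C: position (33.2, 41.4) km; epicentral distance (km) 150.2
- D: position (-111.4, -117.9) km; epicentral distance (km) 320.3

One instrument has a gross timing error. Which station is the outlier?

Solve using three stations at a time. Using A, B, D (subtract circle equations pairwise → linear system) gives (x, y) ≈ (108.8, 114.7).
Distances from that point to each station vs reported:
  A: calculated 113.4 vs reported 113.4 → residual 0.0 km
  B: calculated 32.5 vs reported 32.6 → residual 0.1 km
  C: calculated 105.3 vs reported 150.2 → residual 44.9 km
  D: calculated 320.3 vs reported 320.3 → residual 0.0 km
A, B, D are mutually consistent (residuals ≈ 0); C is off by 44.9 km.

C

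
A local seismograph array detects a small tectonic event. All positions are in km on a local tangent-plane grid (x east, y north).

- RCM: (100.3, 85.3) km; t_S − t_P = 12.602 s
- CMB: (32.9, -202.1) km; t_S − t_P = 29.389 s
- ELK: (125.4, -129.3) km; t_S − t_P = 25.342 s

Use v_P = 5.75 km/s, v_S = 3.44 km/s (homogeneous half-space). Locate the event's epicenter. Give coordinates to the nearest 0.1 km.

Distance from S−P lag: d = Δt · v_P v_S / (v_P − v_S) = Δt · (5.75·3.44)/(5.75−3.44) ≈ 8.5628·Δt.
So d_RCM = 107.91, d_CMB = 251.65, d_ELK = 217.00 km.
Circle about each station: (x − 100.3)² + (y − 85.3)² = 107.91²; (x − 32.9)² + (y + 202.1)² = 251.65²; (x − 125.4)² + (y + 129.3)² = 217.00².
Subtracting the RCM equation from the CMB and ELK equations removes the quadratic terms:
-134.8 x − 574.8 y = -27092.51
50.2 x − 429.2 y = -20336.96
Solving the 2×2 system: x ≈ -0.7, y ≈ 47.3 km.

(-0.7, 47.3)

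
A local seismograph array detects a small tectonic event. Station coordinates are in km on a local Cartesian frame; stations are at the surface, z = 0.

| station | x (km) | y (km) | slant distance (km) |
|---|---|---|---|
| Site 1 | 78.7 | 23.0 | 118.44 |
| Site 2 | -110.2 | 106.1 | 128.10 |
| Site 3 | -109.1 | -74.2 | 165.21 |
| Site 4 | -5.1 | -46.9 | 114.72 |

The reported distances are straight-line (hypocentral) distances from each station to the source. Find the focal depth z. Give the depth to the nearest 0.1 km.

Each station gives a sphere (x−x_i)² + (y−y_i)² + z² = d_i² (stations at z=0).
Subtracting the Site 1 sphere from Site 2 and Site 3: z² cancels, leaving linear equations in x and y:
-377.8 x + 166.2 y = 14296.98
-375.6 x − 194.4 y = -2580.55
Solving: x ≈ -17.299, y ≈ 46.698 km (keep extra digits for the depth step; rounded: -17.3, 46.7).
Then from the Site 1 sphere: z² = 118.44² − (x − 78.7)² − (y − 23.0)² with x = -17.299, y = 46.698, so z ≈ 65.197 ≈ 65.2 km.
Check against Site 4 (with the unrounded solution): distance 114.72 ≈ 114.72 km. ✓

z ≈ 65.2 km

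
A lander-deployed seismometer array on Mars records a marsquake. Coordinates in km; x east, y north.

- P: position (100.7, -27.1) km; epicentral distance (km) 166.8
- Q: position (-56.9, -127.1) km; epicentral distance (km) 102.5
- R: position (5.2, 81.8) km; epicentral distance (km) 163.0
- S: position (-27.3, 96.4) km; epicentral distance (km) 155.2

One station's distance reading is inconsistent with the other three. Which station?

P

Solve using three stations at a time. Using Q, R, S (subtract circle equations pairwise → linear system) gives (x, y) ≈ (-106.0, -37.3).
Distances from that point to each station vs reported:
  P: calculated 207.0 vs reported 166.8 → residual 40.2 km
  Q: calculated 102.4 vs reported 102.5 → residual 0.1 km
  R: calculated 162.9 vs reported 163.0 → residual 0.1 km
  S: calculated 155.1 vs reported 155.2 → residual 0.1 km
Q, R, S are mutually consistent (residuals ≈ 0); P is off by 40.2 km.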